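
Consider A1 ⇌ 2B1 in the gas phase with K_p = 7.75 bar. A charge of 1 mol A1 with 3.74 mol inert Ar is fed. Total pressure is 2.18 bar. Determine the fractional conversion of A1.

Basis: 1 mol A1 initially; let X = conversion of A1. Extent ξ = X.
Mole table: n_A1 = 1 − X; n_B1 = 2X; n_I = 3.74 (inert).
Summing: n_T = 4.74 + X.
With p_i = (n_i/n_T)P, K_p = p_B1^2 / (p_A1).
Setting this equal to 7.75 bar and taking the physical root (0 < X < 1) gives X = 0.853.

X = 0.853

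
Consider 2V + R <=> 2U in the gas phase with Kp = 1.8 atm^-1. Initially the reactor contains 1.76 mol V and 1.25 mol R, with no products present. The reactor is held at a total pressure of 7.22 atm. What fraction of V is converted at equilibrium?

Basis: 1.76 mol V initially; let X = conversion of V. Extent ξ = 0.88X.
Moles: n_V = 1.76 − 1.76X; n_R = 1.25 − 0.88X; n_U = 1.76X.
Summing: n_T = 3.01 − 0.88X.
y_i = n_i/n_T, p_i = y_i·P. Kp = p_U^2 / (p_V^2 p_R).
Substituting and setting equal to 1.8 atm^-1 gives a polynomial in X; the root in (0,1) is X = 0.655.

X = 0.655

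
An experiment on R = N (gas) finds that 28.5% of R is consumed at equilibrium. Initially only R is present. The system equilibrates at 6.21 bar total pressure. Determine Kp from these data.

Basis: 1 mol R initially; let X = conversion of R. Extent ξ = X.
At extent ξ: n_R = 1 − X; n_N = X.
Since Δν = 0, n_T = 1 throughout.
At X = 0.285: n_R = 0.715, n_N = 0.285, n_T = 1.
p_i = (n_i/n_T)·P. Kp = p_N / (p_R) = 0.399.

Kp = 0.399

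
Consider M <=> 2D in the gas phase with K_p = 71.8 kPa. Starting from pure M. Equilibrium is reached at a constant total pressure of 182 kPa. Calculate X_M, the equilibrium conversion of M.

Take 1 mol M as basis and let X be its fractional conversion, so ξ = X.
At extent ξ: n_M = 1 − X; n_D = 2X.
Total moles n_T = 1 + X.
Mole fractions y_i = n_i/n_T; K_p = p_D^2 / (p_M) with p_i = y_i·P.
This yields a degree-2 equation in X; solving on (0,1), X = 0.300.

X = 0.300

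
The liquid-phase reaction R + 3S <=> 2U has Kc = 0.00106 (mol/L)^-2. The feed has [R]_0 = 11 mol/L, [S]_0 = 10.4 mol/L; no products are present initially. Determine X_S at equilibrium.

X = 0.295

Let X = conversion of S; extent ξ = 10.4X/3 mol/L.
Concentrations: [R] = 11 − 3.47X; [S] = 10.4 − 10.4X; [U] = 6.93X.
Kc = [U]^2 / ([R] [S]^3).
This equals 0.00106 at X = 0.295 (the root in 0 < X < 1).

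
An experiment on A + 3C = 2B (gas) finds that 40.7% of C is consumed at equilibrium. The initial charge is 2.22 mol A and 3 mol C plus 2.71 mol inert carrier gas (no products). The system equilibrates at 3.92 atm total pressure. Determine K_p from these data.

K_p = 0.214 atm^-2

Take 3 mol C as basis and let X be its fractional conversion, so ξ = X.
At extent ξ: n_A = 2.22 − X; n_C = 3 − 3X; n_B = 2X; n_I = 2.71 (inert).
n_T = Σnᵢ = 7.93 − 2X.
At X = 0.407: n_A = 1.81, n_C = 1.78, n_B = 0.814, n_T = 7.12.
p_i = (n_i/n_T)·P. K_p = p_B^2 / (p_A p_C^3) = 0.214 atm^-2.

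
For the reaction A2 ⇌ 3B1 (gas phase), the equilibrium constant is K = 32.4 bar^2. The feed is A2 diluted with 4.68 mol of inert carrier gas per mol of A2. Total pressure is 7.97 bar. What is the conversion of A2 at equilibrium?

X = 0.673

Let X = conversion of A2 (basis 1 mol A2); extent of reaction ξ = X.
Moles: n_A2 = 1 − X; n_B1 = 3X; n_I = 4.68 (inert).
n_T = Σnᵢ = 5.68 + 2X.
y_i = n_i/n_T, p_i = y_i·P. K = p_B1^3 / (p_A2).
Setting this equal to 32.4 bar^2 and taking the physical root (0 < X < 1) gives X = 0.673.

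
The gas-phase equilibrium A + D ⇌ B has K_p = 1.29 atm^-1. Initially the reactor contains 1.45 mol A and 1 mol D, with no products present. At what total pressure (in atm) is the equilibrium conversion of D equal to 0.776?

P = 6.67 atm

Let X = conversion of D (basis 1 mol D); extent of reaction ξ = X.
Moles: n_A = 1.45 − X; n_D = 1 − X; n_B = X.
Summing: n_T = 2.45 − X.
K_p = p_B / (p_A p_D) with p_i = (n_i/n_T)·P.
At X = 0.776: the mole-fraction product g(X) = Π y_i^ν_i = 8.604. Since K_p = g(X)·P^{-1}, P = (g/K_p)^(1/1) = (8.604/1.29)^(1/1) = 6.67 atm.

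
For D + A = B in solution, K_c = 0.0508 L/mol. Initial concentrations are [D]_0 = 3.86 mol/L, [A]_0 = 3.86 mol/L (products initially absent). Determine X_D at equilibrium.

X = 0.144

Let X = conversion of D; extent ξ = 3.86·X mol/L.
Concentrations: [D] = 3.86 − 3.86X; [A] = 3.86 − 3.86X; [B] = 3.86X.
K_c = [B] / ([D] [A]).
Equating to 0.0508 L/mol: the physical root is X = 0.144.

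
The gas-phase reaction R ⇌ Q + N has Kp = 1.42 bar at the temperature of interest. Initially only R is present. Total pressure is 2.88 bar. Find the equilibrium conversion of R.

X = 0.575

Take 1 mol R as basis and let X be its fractional conversion, so ξ = X.
At extent ξ: n_R = 1 − X; n_Q = X; n_N = X.
Total moles n_T = 1 + X.
With p_i = (n_i/n_T)P, Kp = p_Q p_N / (p_R).
Setting this equal to 1.42 bar and taking the physical root (0 < X < 1) gives X = 0.575.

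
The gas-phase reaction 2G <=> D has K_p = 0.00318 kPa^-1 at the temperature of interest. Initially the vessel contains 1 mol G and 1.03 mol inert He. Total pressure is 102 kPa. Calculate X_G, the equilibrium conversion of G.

Let X = conversion of G (basis 1 mol G); extent of reaction ξ = 0.5X.
Species balance: n_G = 1 − X; n_D = 0.5X; n_I = 1.03 (inert).
Summing: n_T = 2.03 − 0.5X.
y_i = n_i/n_T, p_i = y_i·P. K_p = p_D / (p_G^2).
Equating to 0.00318 kPa^-1 and solving on 0 < X < 1: X = 0.210.

X = 0.210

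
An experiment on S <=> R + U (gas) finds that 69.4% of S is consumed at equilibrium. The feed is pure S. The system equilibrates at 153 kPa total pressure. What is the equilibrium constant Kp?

Kp = 142 kPa

Take 1 mol S as basis and let X be its fractional conversion, so ξ = X.
Moles: n_S = 1 − X; n_R = X; n_U = X.
Total moles n_T = 1 + X.
At X = 0.694: n_S = 0.306, n_R = 0.694, n_U = 0.694, n_T = 1.69.
p_i = (n_i/n_T)·P. Kp = p_R p_U / (p_S) = 142 kPa.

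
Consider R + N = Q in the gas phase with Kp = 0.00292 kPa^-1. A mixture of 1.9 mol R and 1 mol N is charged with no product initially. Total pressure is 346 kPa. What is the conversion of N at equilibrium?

X = 0.379

Basis: 1 mol N initially; let X = conversion of N. Extent ξ = X.
At extent ξ: n_R = 1.9 − X; n_N = 1 − X; n_Q = X.
Total moles n_T = 2.9 − X.
Mole fractions y_i = n_i/n_T; Kp = p_Q / (p_R p_N) with p_i = y_i·P.
This yields a degree-2 equation in X; solving on (0,1), X = 0.379.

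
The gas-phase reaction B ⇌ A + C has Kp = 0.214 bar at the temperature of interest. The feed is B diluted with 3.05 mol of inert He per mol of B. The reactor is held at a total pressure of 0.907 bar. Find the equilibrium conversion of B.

Take 1 mol B as basis and let X be its fractional conversion, so ξ = X.
Moles: n_B = 1 − X; n_A = X; n_C = X; n_I = 3.05 (inert).
Summing: n_T = 4.05 + X.
y_i = n_i/n_T, p_i = y_i·P. Kp = p_A p_C / (p_B).
Equating to 0.214 bar and solving on 0 < X < 1: X = 0.635.

X = 0.635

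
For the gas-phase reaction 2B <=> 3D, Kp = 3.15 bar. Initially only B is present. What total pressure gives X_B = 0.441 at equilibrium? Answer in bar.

Take 1 mol B as basis and let X be its fractional conversion, so ξ = 0.5X.
Mole table: n_B = 1 − X; n_D = 1.5X.
n_T = Σnᵢ = 1 + 0.5X.
Kp = p_D^3 / (p_B^2) with p_i = (n_i/n_T)·P.
At X = 0.441: the mole-fraction product g(X) = Π y_i^ν_i = 0.759. Since Kp = g(X)·P^{1}, P = (Kp/g)^(1/1) = (3.15/0.759)^(1/1) = 4.15 bar.

P = 4.15 bar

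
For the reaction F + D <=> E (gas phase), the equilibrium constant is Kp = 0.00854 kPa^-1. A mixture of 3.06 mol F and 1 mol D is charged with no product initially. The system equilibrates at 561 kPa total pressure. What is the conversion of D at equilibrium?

X = 0.769

Basis: 1 mol D initially; let X = conversion of D. Extent ξ = X.
Mole table: n_F = 3.06 − X; n_D = 1 − X; n_E = X.
Total moles n_T = 4.06 − X.
With p_i = (n_i/n_T)P, Kp = p_E / (p_F p_D).
Substituting and setting equal to 0.00854 kPa^-1 gives a polynomial in X; the root in (0,1) is X = 0.769.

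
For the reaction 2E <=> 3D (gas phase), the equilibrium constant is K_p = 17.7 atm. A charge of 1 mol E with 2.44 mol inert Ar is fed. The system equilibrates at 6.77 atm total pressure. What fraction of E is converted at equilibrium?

Take 1 mol E as basis and let X be its fractional conversion, so ξ = 0.5X.
Mole table: n_E = 1 − X; n_D = 1.5X; n_I = 2.44 (inert).
Total moles n_T = 3.44 + 0.5X.
With p_i = (n_i/n_T)P, K_p = p_D^3 / (p_E^2).
Equating to 17.7 atm and solving on 0 < X < 1: X = 0.675.

X = 0.675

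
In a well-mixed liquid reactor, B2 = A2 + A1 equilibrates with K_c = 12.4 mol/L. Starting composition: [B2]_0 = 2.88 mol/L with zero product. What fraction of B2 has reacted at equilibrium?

Let X = conversion of B2; extent ξ = 2.88·X mol/L.
Concentrations: [B2] = 2.88 − 2.88X; [A2] = 2.88X; [A1] = 2.88X.
K_c = [A2] [A1] / ([B2]).
Setting equal to 12.4 and solving for X on (0,1) gives X = 0.837.

X = 0.837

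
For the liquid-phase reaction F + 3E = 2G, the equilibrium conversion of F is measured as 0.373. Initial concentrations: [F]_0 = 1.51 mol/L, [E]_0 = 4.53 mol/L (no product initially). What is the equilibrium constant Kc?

Kc = 0.0585 (mol/L)^-2

Let X = conversion of F.
Concentrations: [F] = 1.51 − 1.51X; [E] = 4.53 − 4.53X; [G] = 3.02X.
At X = 0.373: [F] = 0.947, [E] = 2.84, [G] = 1.13.
Kc = [G]^2 / ([F] [E]^3) = 0.0585 (mol/L)^-2.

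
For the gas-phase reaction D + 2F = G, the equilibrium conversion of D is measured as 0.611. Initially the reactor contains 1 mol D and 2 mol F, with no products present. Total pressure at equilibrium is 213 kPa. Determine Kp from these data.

Kp = 0.000181 kPa^-2

Take 1 mol D as basis and let X be its fractional conversion, so ξ = X.
Mole table: n_D = 1 − X; n_F = 2 − 2X; n_G = X.
n_T = Σnᵢ = 3 − 2X.
At X = 0.611: n_D = 0.389, n_F = 0.778, n_G = 0.611, n_T = 1.78.
p_i = (n_i/n_T)·P. Kp = p_G / (p_D p_F^2) = 0.000181 kPa^-2.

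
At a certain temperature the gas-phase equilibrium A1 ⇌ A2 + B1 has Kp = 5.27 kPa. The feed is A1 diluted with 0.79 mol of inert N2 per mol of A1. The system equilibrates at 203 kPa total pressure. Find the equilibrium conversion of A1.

Take 1 mol A1 as basis and let X be its fractional conversion, so ξ = X.
Species balance: n_A1 = 1 − X; n_A2 = X; n_B1 = X; n_I = 0.79 (inert).
Total moles n_T = 1.79 + X.
y_i = n_i/n_T, p_i = y_i·P. Kp = p_A2 p_B1 / (p_A1).
Setting this equal to 5.27 kPa and taking the physical root (0 < X < 1) gives X = 0.203.

X = 0.203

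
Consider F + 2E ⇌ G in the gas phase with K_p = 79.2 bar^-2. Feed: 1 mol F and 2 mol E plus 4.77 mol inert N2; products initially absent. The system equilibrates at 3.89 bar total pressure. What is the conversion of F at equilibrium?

X = 0.814

Basis: 1 mol F initially; let X = conversion of F. Extent ξ = X.
Moles: n_F = 1 − X; n_E = 2 − 2X; n_G = X; n_I = 4.77 (inert).
Summing: n_T = 7.77 − 2X.
y_i = n_i/n_T, p_i = y_i·P. K_p = p_G / (p_F p_E^2).
Equating to 79.2 bar^-2 and solving on 0 < X < 1: X = 0.814.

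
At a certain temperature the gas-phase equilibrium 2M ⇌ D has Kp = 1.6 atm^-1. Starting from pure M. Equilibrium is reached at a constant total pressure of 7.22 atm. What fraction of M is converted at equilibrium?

X = 0.854

Take 1 mol M as basis and let X be its fractional conversion, so ξ = 0.5X.
Species balance: n_M = 1 − X; n_D = 0.5X.
Summing: n_T = 1 − 0.5X.
y_i = n_i/n_T, p_i = y_i·P. Kp = p_D / (p_M^2).
Substituting and setting equal to 1.6 atm^-1 gives a polynomial in X; the root in (0,1) is X = 0.854.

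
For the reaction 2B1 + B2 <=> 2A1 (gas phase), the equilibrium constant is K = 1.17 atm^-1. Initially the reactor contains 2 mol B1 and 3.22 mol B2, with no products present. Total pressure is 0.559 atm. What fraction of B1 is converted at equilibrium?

Take 2 mol B1 as basis and let X be its fractional conversion, so ξ = X.
Moles: n_B1 = 2 − 2X; n_B2 = 3.22 − X; n_A1 = 2X.
Summing: n_T = 5.22 − X.
Mole fractions y_i = n_i/n_T; K = p_A1^2 / (p_B1^2 p_B2) with p_i = y_i·P.
Substituting and setting equal to 1.17 atm^-1 gives a polynomial in X; the root in (0,1) is X = 0.382.

X = 0.382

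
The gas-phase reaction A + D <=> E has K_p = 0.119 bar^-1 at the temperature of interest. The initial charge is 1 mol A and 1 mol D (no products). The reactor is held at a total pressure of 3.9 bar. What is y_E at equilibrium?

y_E = 0.095

Basis: 1 mol A initially; let X = conversion of A. Extent ξ = X.
Moles: n_A = 1 − X; n_D = 1 − X; n_E = X.
Summing: n_T = 2 − X.
Mole fractions y_i = n_i/n_T; K_p = p_E / (p_A p_D) with p_i = y_i·P.
Setting this equal to 0.119 bar^-1 and taking the physical root (0 < X < 1) gives X = 0.174.
Then n_E = 0.174, n_T = 1.83, so y_E = 0.095.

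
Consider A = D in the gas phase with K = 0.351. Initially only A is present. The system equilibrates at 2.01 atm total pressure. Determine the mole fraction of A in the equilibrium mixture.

y_A = 0.740

Basis: 1 mol A initially; let X = conversion of A. Extent ξ = X.
At extent ξ: n_A = 1 − X; n_D = X.
Total moles n_T = 1 (Δν = 0, constant).
Mole fractions y_i = n_i/n_T; K = p_D / (p_A) with p_i = y_i·P.
This yields a degree-1 equation in X; solving on (0,1), X = 0.260.
Then n_A = 0.74, n_T = 1, so y_A = 0.740.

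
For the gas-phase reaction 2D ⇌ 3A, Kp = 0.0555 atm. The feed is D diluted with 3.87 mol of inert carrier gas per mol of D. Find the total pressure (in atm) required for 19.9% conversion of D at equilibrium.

Take 1 mol D as basis and let X be its fractional conversion, so ξ = 0.5X.
Moles: n_D = 1 − X; n_A = 1.5X; n_I = 3.87 (inert).
Summing: n_T = 4.87 + 0.5X.
Kp = p_A^3 / (p_D^2) with p_i = (n_i/n_T)·P.
At X = 0.199: the mole-fraction product g(X) = Π y_i^ν_i = 0.008342. Since Kp = g(X)·P^{1}, P = (Kp/g)^(1/1) = (0.0555/0.008342)^(1/1) = 6.65 atm.

P = 6.65 atm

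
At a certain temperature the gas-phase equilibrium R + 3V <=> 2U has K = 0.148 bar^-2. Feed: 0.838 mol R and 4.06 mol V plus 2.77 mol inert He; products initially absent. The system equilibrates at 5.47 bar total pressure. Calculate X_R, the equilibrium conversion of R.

X = 0.527

Take 0.838 mol R as basis and let X be its fractional conversion, so ξ = 0.838X.
Species balance: n_R = 0.838 − 0.838X; n_V = 4.06 − 2.51X; n_U = 1.68X; n_I = 2.77 (inert).
Total moles n_T = 7.67 − 1.68X.
With p_i = (n_i/n_T)P, K = p_U^2 / (p_R p_V^3).
This yields a degree-4 equation in X; solving on (0,1), X = 0.527.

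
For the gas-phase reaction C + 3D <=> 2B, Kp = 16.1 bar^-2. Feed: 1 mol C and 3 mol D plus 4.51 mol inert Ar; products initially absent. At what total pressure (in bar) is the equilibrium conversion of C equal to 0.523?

P = 1.65 bar

Let X = conversion of C (basis 1 mol C); extent of reaction ξ = X.
At extent ξ: n_C = 1 − X; n_D = 3 − 3X; n_B = 2X; n_I = 4.51 (inert).
n_T = Σnᵢ = 8.51 − 2X.
Kp = p_B^2 / (p_C p_D^3) with p_i = (n_i/n_T)·P.
At X = 0.523: the mole-fraction product g(X) = Π y_i^ν_i = 43.61. Since Kp = g(X)·P^{-2}, P = (g/Kp)^(1/2) = (43.61/16.1)^(1/2) = 1.65 bar.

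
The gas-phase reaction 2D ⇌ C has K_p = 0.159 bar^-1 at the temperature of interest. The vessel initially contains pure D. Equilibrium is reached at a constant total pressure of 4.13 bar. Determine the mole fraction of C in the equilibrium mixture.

Let X = conversion of D (basis 1 mol D); extent of reaction ξ = 0.5X.
Mole table: n_D = 1 − X; n_C = 0.5X.
Total moles n_T = 1 − 0.5X.
Mole fractions y_i = n_i/n_T; K_p = p_C / (p_D^2) with p_i = y_i·P.
Setting this equal to 0.159 bar^-1 and taking the physical root (0 < X < 1) gives X = 0.475.
Then n_C = 0.237, n_T = 0.763, so y_C = 0.311.

y_C = 0.311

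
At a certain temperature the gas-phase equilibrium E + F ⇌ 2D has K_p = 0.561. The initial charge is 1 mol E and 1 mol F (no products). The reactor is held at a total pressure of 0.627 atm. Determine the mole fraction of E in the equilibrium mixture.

y_E = 0.364

Basis: 1 mol E initially; let X = conversion of E. Extent ξ = X.
Species balance: n_E = 1 − X; n_F = 1 − X; n_D = 2X.
Total moles n_T = 2 (Δν = 0, constant).
y_i = n_i/n_T, p_i = y_i·P. K_p = p_D^2 / (p_E p_F).
This yields a degree-2 equation in X; solving on (0,1), X = 0.272.
Then n_E = 0.728, n_T = 2, so y_E = 0.364.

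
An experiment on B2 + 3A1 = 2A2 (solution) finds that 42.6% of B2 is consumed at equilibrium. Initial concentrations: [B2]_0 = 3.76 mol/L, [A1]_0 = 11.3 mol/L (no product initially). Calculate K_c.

Let X = conversion of B2.
Concentrations: [B2] = 3.76 − 3.76X; [A1] = 11.3 − 11.3X; [A2] = 7.52X.
At X = 0.426: [B2] = 2.16, [A1] = 6.49, [A2] = 3.2.
K_c = [A2]^2 / ([B2] [A1]^3) = 0.0174 (mol/L)^-2.

K_c = 0.0174 (mol/L)^-2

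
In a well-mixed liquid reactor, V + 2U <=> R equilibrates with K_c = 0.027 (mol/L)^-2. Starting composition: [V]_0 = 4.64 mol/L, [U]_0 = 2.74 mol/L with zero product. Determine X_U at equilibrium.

X = 0.303

Let X = conversion of U; extent ξ = 2.74X/2 mol/L.
Concentrations: [V] = 4.64 − 1.37X; [U] = 2.74 − 2.74X; [R] = 1.37X.
K_c = [R] / ([V] [U]^2).
This equals 0.027 at X = 0.303 (the root in 0 < X < 1).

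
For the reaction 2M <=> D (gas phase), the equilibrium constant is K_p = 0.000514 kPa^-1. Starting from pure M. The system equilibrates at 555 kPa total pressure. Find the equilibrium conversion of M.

Basis: 1 mol M initially; let X = conversion of M. Extent ξ = 0.5X.
Mole table: n_M = 1 − X; n_D = 0.5X.
Summing: n_T = 1 − 0.5X.
With p_i = (n_i/n_T)P, K_p = p_D / (p_M^2).
Setting this equal to 0.000514 kPa^-1 and taking the physical root (0 < X < 1) gives X = 0.317.

X = 0.317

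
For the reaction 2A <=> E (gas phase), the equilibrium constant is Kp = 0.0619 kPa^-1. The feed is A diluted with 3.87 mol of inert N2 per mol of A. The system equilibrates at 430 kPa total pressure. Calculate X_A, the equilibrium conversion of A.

X = 0.749

Basis: 1 mol A initially; let X = conversion of A. Extent ξ = 0.5X.
Species balance: n_A = 1 − X; n_E = 0.5X; n_I = 3.87 (inert).
Total moles n_T = 4.87 − 0.5X.
With p_i = (n_i/n_T)P, Kp = p_E / (p_A^2).
Setting this equal to 0.0619 kPa^-1 and taking the physical root (0 < X < 1) gives X = 0.749.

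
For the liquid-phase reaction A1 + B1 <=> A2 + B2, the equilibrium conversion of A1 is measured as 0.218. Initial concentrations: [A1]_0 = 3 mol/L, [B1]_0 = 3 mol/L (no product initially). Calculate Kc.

Kc = 0.0777

Let X = conversion of A1.
Concentrations: [A1] = 3 − 3X; [B1] = 3 − 3X; [A2] = 3X; [B2] = 3X.
At X = 0.218: [A1] = 2.35, [B1] = 2.35, [A2] = 0.654, [B2] = 0.654.
Kc = [A2] [B2] / ([A1] [B1]) = 0.0777.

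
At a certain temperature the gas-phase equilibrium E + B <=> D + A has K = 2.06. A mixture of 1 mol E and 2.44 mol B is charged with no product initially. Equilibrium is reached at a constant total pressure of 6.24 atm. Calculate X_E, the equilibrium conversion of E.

Basis: 1 mol E initially; let X = conversion of E. Extent ξ = X.
Moles: n_E = 1 − X; n_B = 2.44 − X; n_D = X; n_A = X.
n_T stays at 3.44 (no change in mole number).
Mole fractions y_i = n_i/n_T; K = p_D p_A / (p_E p_B) with p_i = y_i·P.
This yields a degree-2 equation in X; solving on (0,1), X = 0.807.

X = 0.807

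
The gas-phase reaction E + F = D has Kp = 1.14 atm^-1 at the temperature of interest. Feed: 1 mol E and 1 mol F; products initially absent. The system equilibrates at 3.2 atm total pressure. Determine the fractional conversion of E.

X = 0.536

Basis: 1 mol E initially; let X = conversion of E. Extent ξ = X.
Species balance: n_E = 1 − X; n_F = 1 − X; n_D = X.
n_T = Σnᵢ = 2 − X.
Mole fractions y_i = n_i/n_T; Kp = p_D / (p_E p_F) with p_i = y_i·P.
Substituting and setting equal to 1.14 atm^-1 gives a polynomial in X; the root in (0,1) is X = 0.536.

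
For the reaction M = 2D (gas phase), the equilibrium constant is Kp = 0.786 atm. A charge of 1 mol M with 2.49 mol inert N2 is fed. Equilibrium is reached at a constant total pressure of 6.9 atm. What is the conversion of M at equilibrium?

Take 1 mol M as basis and let X be its fractional conversion, so ξ = X.
Species balance: n_M = 1 − X; n_D = 2X; n_I = 2.49 (inert).
Total moles n_T = 3.49 + X.
With p_i = (n_i/n_T)P, Kp = p_D^2 / (p_M).
Setting this equal to 0.786 atm and taking the physical root (0 < X < 1) gives X = 0.278.

X = 0.278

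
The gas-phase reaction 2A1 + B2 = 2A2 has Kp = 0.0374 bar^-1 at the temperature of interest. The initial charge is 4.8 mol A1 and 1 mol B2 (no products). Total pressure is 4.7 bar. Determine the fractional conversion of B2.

X = 0.310

Basis: 1 mol B2 initially; let X = conversion of B2. Extent ξ = X.
Mole table: n_A1 = 4.8 − 2X; n_B2 = 1 − X; n_A2 = 2X.
Summing: n_T = 5.8 − X.
With p_i = (n_i/n_T)P, Kp = p_A2^2 / (p_A1^2 p_B2).
This yields a degree-3 equation in X; solving on (0,1), X = 0.310.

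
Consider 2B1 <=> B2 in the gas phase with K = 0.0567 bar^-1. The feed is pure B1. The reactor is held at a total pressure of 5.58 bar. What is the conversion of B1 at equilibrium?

X = 0.336

Basis: 1 mol B1 initially; let X = conversion of B1. Extent ξ = 0.5X.
At extent ξ: n_B1 = 1 − X; n_B2 = 0.5X.
Summing: n_T = 1 − 0.5X.
y_i = n_i/n_T, p_i = y_i·P. K = p_B2 / (p_B1^2).
Equating to 0.0567 bar^-1 and solving on 0 < X < 1: X = 0.336.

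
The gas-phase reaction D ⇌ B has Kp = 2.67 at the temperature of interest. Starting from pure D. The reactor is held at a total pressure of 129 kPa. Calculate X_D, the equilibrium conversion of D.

Take 1 mol D as basis and let X be its fractional conversion, so ξ = X.
At extent ξ: n_D = 1 − X; n_B = X.
Since Δν = 0, n_T = 1 throughout.
With p_i = (n_i/n_T)P, Kp = p_B / (p_D).
Setting this equal to 2.67 and taking the physical root (0 < X < 1) gives X = 0.728.

X = 0.728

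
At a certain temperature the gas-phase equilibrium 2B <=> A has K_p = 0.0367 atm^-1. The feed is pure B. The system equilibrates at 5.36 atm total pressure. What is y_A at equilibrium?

Basis: 1 mol B initially; let X = conversion of B. Extent ξ = 0.5X.
Species balance: n_B = 1 − X; n_A = 0.5X.
Summing: n_T = 1 − 0.5X.
With p_i = (n_i/n_T)P, K_p = p_A / (p_B^2).
This yields a degree-2 equation in X; solving on (0,1), X = 0.252.
Then n_A = 0.126, n_T = 0.874, so y_A = 0.144.

y_A = 0.144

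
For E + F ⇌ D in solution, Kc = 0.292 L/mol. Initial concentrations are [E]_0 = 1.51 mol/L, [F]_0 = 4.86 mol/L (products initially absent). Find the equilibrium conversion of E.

X = 0.541

Let X = conversion of E; extent ξ = 1.51·X mol/L.
Concentrations: [E] = 1.51 − 1.51X; [F] = 4.86 − 1.51X; [D] = 1.51X.
Kc = [D] / ([E] [F]).
Equating to 0.292 L/mol: the physical root is X = 0.541.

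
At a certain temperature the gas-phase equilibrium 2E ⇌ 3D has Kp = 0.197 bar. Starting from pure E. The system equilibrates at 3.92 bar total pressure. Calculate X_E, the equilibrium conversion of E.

Take 1 mol E as basis and let X be its fractional conversion, so ξ = 0.5X.
Moles: n_E = 1 − X; n_D = 1.5X.
Total moles n_T = 1 + 0.5X.
y_i = n_i/n_T, p_i = y_i·P. Kp = p_D^3 / (p_E^2).
Substituting and setting equal to 0.197 bar gives a polynomial in X; the root in (0,1) is X = 0.216.

X = 0.216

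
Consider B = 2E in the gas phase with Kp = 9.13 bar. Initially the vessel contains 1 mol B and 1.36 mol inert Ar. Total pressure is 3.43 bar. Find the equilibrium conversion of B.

Take 1 mol B as basis and let X be its fractional conversion, so ξ = X.
Species balance: n_B = 1 − X; n_E = 2X; n_I = 1.36 (inert).
Summing: n_T = 2.36 + X.
y_i = n_i/n_T, p_i = y_i·P. Kp = p_E^2 / (p_B).
Substituting and setting equal to 9.13 bar gives a polynomial in X; the root in (0,1) is X = 0.737.

X = 0.737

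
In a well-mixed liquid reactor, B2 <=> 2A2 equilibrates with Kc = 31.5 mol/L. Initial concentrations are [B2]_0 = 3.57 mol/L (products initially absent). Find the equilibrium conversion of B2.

Let X = conversion of B2; extent ξ = 3.57·X mol/L.
Concentrations: [B2] = 3.57 − 3.57X; [A2] = 7.14X.
Kc = [A2]^2 / ([B2]).
Solving Kc = 31.5 for X ∈ (0,1): X = 0.747.

X = 0.747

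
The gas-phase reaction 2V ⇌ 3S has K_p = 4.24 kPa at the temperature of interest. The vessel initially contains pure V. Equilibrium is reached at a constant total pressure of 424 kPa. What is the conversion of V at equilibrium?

X = 0.133

Let X = conversion of V (basis 1 mol V); extent of reaction ξ = 0.5X.
Species balance: n_V = 1 − X; n_S = 1.5X.
Summing: n_T = 1 + 0.5X.
y_i = n_i/n_T, p_i = y_i·P. K_p = p_S^3 / (p_V^2).
This yields a degree-3 equation in X; solving on (0,1), X = 0.133.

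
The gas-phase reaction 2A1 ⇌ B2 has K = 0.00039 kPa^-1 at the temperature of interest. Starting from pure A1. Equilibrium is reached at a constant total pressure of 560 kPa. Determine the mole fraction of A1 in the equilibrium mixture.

Take 1 mol A1 as basis and let X be its fractional conversion, so ξ = 0.5X.
Species balance: n_A1 = 1 − X; n_B2 = 0.5X.
Summing: n_T = 1 − 0.5X.
With p_i = (n_i/n_T)P, K = p_B2 / (p_A1^2).
Equating to 0.00039 kPa^-1 and solving on 0 < X < 1: X = 0.269.
Then n_A1 = 0.731, n_T = 0.865, so y_A1 = 0.844.

y_A1 = 0.844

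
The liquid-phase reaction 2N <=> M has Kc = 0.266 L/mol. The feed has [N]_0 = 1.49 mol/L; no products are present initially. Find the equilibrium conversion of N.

X = 0.343

Let X = conversion of N; extent ξ = 1.49X/2 mol/L.
Concentrations: [N] = 1.49 − 1.49X; [M] = 0.745X.
Kc = [M] / ([N]^2).
This equals 0.266 at X = 0.343 (the root in 0 < X < 1).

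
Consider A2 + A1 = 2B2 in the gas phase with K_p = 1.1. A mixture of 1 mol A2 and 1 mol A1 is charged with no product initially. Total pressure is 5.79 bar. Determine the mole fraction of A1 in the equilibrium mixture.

Take 1 mol A2 as basis and let X be its fractional conversion, so ξ = X.
At extent ξ: n_A2 = 1 − X; n_A1 = 1 − X; n_B2 = 2X.
n_T stays at 2 (no change in mole number).
With p_i = (n_i/n_T)P, K_p = p_B2^2 / (p_A2 p_A1).
Equating to 1.1 and solving on 0 < X < 1: X = 0.344.
Then n_A1 = 0.656, n_T = 2, so y_A1 = 0.328.

y_A1 = 0.328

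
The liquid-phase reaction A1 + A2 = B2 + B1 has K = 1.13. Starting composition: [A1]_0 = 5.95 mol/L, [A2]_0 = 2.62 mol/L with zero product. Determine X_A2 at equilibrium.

Let X = conversion of A2; extent ξ = 2.62·X mol/L.
Concentrations: [A1] = 5.95 − 2.62X; [A2] = 2.62 − 2.62X; [B2] = 2.62X; [B1] = 2.62X.
K = [B2] [B1] / ([A1] [A2]).
Solving K = 1.13 for X ∈ (0,1): X = 0.712.

X = 0.712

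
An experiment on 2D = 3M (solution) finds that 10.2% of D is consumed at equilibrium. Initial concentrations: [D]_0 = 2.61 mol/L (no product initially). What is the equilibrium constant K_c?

K_c = 0.0116 mol/L

Let X = conversion of D.
Concentrations: [D] = 2.61 − 2.61X; [M] = 3.92X.
At X = 0.102: [D] = 2.34, [M] = 0.399.
K_c = [M]^3 / ([D]^2) = 0.0116 mol/L.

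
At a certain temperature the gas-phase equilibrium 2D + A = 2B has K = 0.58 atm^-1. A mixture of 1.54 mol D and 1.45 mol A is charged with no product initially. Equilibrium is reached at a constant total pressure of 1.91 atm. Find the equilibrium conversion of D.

Take 1.54 mol D as basis and let X be its fractional conversion, so ξ = 0.77X.
Mole table: n_D = 1.54 − 1.54X; n_A = 1.45 − 0.77X; n_B = 1.54X.
Total moles n_T = 2.99 − 0.77X.
Mole fractions y_i = n_i/n_T; K = p_B^2 / (p_D^2 p_A) with p_i = y_i·P.
Setting this equal to 0.58 atm^-1 and taking the physical root (0 < X < 1) gives X = 0.407.

X = 0.407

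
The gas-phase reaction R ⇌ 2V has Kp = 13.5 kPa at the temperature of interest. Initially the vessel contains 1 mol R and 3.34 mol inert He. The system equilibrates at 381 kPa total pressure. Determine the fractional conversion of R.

X = 0.181

Take 1 mol R as basis and let X be its fractional conversion, so ξ = X.
At extent ξ: n_R = 1 − X; n_V = 2X; n_I = 3.34 (inert).
Summing: n_T = 4.34 + X.
Mole fractions y_i = n_i/n_T; Kp = p_V^2 / (p_R) with p_i = y_i·P.
This yields a degree-2 equation in X; solving on (0,1), X = 0.181.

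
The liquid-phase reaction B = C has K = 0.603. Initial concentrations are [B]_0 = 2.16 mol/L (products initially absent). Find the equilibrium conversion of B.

X = 0.376

Let X = conversion of B; extent ξ = 2.16·X mol/L.
Concentrations: [B] = 2.16 − 2.16X; [C] = 2.16X.
K = [C] / ([B]).
Solving K = 0.603 for X ∈ (0,1): X = 0.376.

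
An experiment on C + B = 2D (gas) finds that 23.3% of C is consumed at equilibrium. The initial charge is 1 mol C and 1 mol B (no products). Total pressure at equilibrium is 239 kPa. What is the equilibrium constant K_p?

Basis: 1 mol C initially; let X = conversion of C. Extent ξ = X.
Mole table: n_C = 1 − X; n_B = 1 − X; n_D = 2X.
Since Δν = 0, n_T = 2 throughout.
At X = 0.233: n_C = 0.767, n_B = 0.767, n_D = 0.466, n_T = 2.
p_i = (n_i/n_T)·P. K_p = p_D^2 / (p_C p_B) = 0.369.

K_p = 0.369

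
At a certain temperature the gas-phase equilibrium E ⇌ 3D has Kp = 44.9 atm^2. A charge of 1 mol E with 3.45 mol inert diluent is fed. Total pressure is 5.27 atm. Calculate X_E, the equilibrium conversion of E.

X = 0.780

Take 1 mol E as basis and let X be its fractional conversion, so ξ = X.
At extent ξ: n_E = 1 − X; n_D = 3X; n_I = 3.45 (inert).
n_T = Σnᵢ = 4.45 + 2X.
Mole fractions y_i = n_i/n_T; Kp = p_D^3 / (p_E) with p_i = y_i·P.
Setting this equal to 44.9 atm^2 and taking the physical root (0 < X < 1) gives X = 0.780.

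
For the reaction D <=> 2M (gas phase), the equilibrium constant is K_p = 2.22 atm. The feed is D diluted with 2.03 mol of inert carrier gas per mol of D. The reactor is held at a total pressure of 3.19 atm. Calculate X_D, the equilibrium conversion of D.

X = 0.536

Let X = conversion of D (basis 1 mol D); extent of reaction ξ = X.
Mole table: n_D = 1 − X; n_M = 2X; n_I = 2.03 (inert).
n_T = Σnᵢ = 3.03 + X.
With p_i = (n_i/n_T)P, K_p = p_M^2 / (p_D).
Equating to 2.22 atm and solving on 0 < X < 1: X = 0.536.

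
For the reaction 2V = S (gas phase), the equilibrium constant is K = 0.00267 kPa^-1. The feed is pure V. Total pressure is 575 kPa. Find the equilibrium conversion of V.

X = 0.626

Take 1 mol V as basis and let X be its fractional conversion, so ξ = 0.5X.
Moles: n_V = 1 − X; n_S = 0.5X.
Summing: n_T = 1 − 0.5X.
Mole fractions y_i = n_i/n_T; K = p_S / (p_V^2) with p_i = y_i·P.
Equating to 0.00267 kPa^-1 and solving on 0 < X < 1: X = 0.626.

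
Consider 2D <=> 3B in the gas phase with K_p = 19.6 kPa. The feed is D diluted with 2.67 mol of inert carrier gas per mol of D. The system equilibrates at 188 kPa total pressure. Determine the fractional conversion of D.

Take 1 mol D as basis and let X be its fractional conversion, so ξ = 0.5X.
Mole table: n_D = 1 − X; n_B = 1.5X; n_I = 2.67 (inert).
Summing: n_T = 3.67 + 0.5X.
Mole fractions y_i = n_i/n_T; K_p = p_B^3 / (p_D^2) with p_i = y_i·P.
This yields a degree-3 equation in X; solving on (0,1), X = 0.364.

X = 0.364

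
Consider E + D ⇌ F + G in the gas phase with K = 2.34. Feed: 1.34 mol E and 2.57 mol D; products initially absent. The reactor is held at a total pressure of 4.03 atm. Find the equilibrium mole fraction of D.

y_D = 0.392

Basis: 1.34 mol E initially; let X = conversion of E. Extent ξ = 1.34X.
Species balance: n_E = 1.34 − 1.34X; n_D = 2.57 − 1.34X; n_F = 1.34X; n_G = 1.34X.
n_T stays at 3.91 (no change in mole number).
With p_i = (n_i/n_T)P, K = p_F p_G / (p_E p_D).
This yields a degree-2 equation in X; solving on (0,1), X = 0.775.
Then n_D = 1.53, n_T = 3.91, so y_D = 0.392.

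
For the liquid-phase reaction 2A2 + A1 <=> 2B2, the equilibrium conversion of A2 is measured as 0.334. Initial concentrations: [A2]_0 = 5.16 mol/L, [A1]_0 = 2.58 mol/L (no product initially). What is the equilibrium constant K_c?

Let X = conversion of A2.
Concentrations: [A2] = 5.16 − 5.16X; [A1] = 2.58 − 2.58X; [B2] = 5.16X.
At X = 0.334: [A2] = 3.44, [A1] = 1.72, [B2] = 1.72.
K_c = [B2]^2 / ([A2]^2 [A1]) = 0.146 L/mol.

K_c = 0.146 L/mol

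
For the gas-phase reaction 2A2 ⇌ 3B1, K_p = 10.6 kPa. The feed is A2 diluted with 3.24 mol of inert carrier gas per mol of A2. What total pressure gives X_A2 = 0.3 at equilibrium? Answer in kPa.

Take 1 mol A2 as basis and let X be its fractional conversion, so ξ = 0.5X.
Species balance: n_A2 = 1 − X; n_B1 = 1.5X; n_I = 3.24 (inert).
n_T = Σnᵢ = 4.24 + 0.5X.
K_p = p_B1^3 / (p_A2^2) with p_i = (n_i/n_T)·P.
At X = 0.3: the mole-fraction product g(X) = Π y_i^ν_i = 0.04236. Since K_p = g(X)·P^{1}, P = (K_p/g)^(1/1) = (10.6/0.04236)^(1/1) = 250 kPa.

P = 250 kPa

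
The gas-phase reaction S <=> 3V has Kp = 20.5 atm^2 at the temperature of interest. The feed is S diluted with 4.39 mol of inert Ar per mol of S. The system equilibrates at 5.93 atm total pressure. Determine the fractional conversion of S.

Take 1 mol S as basis and let X be its fractional conversion, so ξ = X.
At extent ξ: n_S = 1 − X; n_V = 3X; n_I = 4.39 (inert).
Summing: n_T = 5.39 + 2X.
y_i = n_i/n_T, p_i = y_i·P. Kp = p_V^3 / (p_S).
This yields a degree-3 equation in X; solving on (0,1), X = 0.680.

X = 0.680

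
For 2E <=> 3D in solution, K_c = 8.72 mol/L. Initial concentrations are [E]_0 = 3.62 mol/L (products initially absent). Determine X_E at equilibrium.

X = 0.536

Let X = conversion of E; extent ξ = 3.62X/2 mol/L.
Concentrations: [E] = 3.62 − 3.62X; [D] = 5.43X.
K_c = [D]^3 / ([E]^2).
Solving K_c = 8.72 for X ∈ (0,1): X = 0.536.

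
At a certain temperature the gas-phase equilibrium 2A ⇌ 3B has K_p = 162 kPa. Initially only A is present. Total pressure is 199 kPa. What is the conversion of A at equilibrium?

Take 1 mol A as basis and let X be its fractional conversion, so ξ = 0.5X.
Mole table: n_A = 1 − X; n_B = 1.5X.
Total moles n_T = 1 + 0.5X.
Mole fractions y_i = n_i/n_T; K_p = p_B^3 / (p_A^2) with p_i = y_i·P.
This yields a degree-3 equation in X; solving on (0,1), X = 0.448.

X = 0.448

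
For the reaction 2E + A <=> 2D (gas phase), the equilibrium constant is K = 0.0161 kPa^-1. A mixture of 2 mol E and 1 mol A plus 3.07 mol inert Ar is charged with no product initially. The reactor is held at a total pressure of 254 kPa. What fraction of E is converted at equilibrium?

Take 2 mol E as basis and let X be its fractional conversion, so ξ = X.
At extent ξ: n_E = 2 − 2X; n_A = 1 − X; n_D = 2X; n_I = 3.07 (inert).
Summing: n_T = 6.07 − X.
With p_i = (n_i/n_T)P, K = p_D^2 / (p_E^2 p_A).
Equating to 0.0161 kPa^-1 and solving on 0 < X < 1: X = 0.397.

X = 0.397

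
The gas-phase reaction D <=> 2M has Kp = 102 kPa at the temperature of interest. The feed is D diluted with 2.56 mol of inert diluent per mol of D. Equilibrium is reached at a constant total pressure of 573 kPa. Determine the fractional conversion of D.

Take 1 mol D as basis and let X be its fractional conversion, so ξ = X.
Mole table: n_D = 1 − X; n_M = 2X; n_I = 2.56 (inert).
Summing: n_T = 3.56 + X.
Mole fractions y_i = n_i/n_T; Kp = p_M^2 / (p_D) with p_i = y_i·P.
Substituting and setting equal to 102 kPa gives a polynomial in X; the root in (0,1) is X = 0.339.

X = 0.339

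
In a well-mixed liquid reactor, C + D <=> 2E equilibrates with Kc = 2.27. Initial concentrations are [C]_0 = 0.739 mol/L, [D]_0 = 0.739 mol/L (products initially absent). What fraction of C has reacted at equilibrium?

X = 0.430

Let X = conversion of C; extent ξ = 0.739·X mol/L.
Concentrations: [C] = 0.739 − 0.739X; [D] = 0.739 − 0.739X; [E] = 1.48X.
Kc = [E]^2 / ([C] [D]).
Solving Kc = 2.27 for X ∈ (0,1): X = 0.430.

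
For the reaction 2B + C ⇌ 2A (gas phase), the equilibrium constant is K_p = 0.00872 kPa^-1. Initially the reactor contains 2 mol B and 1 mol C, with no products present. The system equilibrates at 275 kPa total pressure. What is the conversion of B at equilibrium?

X = 0.423

Take 2 mol B as basis and let X be its fractional conversion, so ξ = X.
Mole table: n_B = 2 − 2X; n_C = 1 − X; n_A = 2X.
Total moles n_T = 3 − X.
With p_i = (n_i/n_T)P, K_p = p_A^2 / (p_B^2 p_C).
Setting this equal to 0.00872 kPa^-1 and taking the physical root (0 < X < 1) gives X = 0.423.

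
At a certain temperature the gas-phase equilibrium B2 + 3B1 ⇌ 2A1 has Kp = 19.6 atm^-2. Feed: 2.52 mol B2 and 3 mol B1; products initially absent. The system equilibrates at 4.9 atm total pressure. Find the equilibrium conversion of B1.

Basis: 3 mol B1 initially; let X = conversion of B1. Extent ξ = X.
Mole table: n_B2 = 2.52 − X; n_B1 = 3 − 3X; n_A1 = 2X.
Total moles n_T = 5.52 − 2X.
Mole fractions y_i = n_i/n_T; Kp = p_A1^2 / (p_B2 p_B1^3) with p_i = y_i·P.
Setting this equal to 19.6 atm^-2 and taking the physical root (0 < X < 1) gives X = 0.872.

X = 0.872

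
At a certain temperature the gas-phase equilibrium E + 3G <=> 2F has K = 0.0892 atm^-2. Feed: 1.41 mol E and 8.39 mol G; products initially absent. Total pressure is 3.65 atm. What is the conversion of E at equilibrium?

X = 0.554

Let X = conversion of E (basis 1.41 mol E); extent of reaction ξ = 1.41X.
Mole table: n_E = 1.41 − 1.41X; n_G = 8.39 − 4.23X; n_F = 2.82X.
Summing: n_T = 9.8 − 2.82X.
y_i = n_i/n_T, p_i = y_i·P. K = p_F^2 / (p_E p_G^3).
Equating to 0.0892 atm^-2 and solving on 0 < X < 1: X = 0.554.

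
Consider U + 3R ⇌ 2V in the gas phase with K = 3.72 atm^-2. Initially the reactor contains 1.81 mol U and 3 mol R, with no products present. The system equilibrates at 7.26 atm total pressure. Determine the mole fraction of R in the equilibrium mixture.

Take 3 mol R as basis and let X be its fractional conversion, so ξ = X.
Species balance: n_U = 1.81 − X; n_R = 3 − 3X; n_V = 2X.
Summing: n_T = 4.81 − 2X.
Mole fractions y_i = n_i/n_T; K = p_V^2 / (p_U p_R^3) with p_i = y_i·P.
Setting this equal to 3.72 atm^-2 and taking the physical root (0 < X < 1) gives X = 0.826.
Then n_R = 0.521, n_T = 3.16, so y_R = 0.165.

y_R = 0.165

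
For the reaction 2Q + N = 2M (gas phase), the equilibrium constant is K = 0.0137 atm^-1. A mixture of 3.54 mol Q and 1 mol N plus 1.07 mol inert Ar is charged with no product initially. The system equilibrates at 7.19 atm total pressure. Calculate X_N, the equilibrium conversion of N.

Basis: 1 mol N initially; let X = conversion of N. Extent ξ = X.
Moles: n_Q = 3.54 − 2X; n_N = 1 − X; n_M = 2X; n_I = 1.07 (inert).
Total moles n_T = 5.61 − X.
With p_i = (n_i/n_T)P, K = p_M^2 / (p_Q^2 p_N).
Setting this equal to 0.0137 atm^-1 and taking the physical root (0 < X < 1) gives X = 0.191.

X = 0.191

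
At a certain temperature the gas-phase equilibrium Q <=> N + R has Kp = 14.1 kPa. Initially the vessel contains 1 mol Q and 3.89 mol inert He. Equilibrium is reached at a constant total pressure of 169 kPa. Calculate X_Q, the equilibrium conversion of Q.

Let X = conversion of Q (basis 1 mol Q); extent of reaction ξ = X.
Species balance: n_Q = 1 − X; n_N = X; n_R = X; n_I = 3.89 (inert).
n_T = Σnᵢ = 4.89 + X.
Mole fractions y_i = n_i/n_T; Kp = p_N p_R / (p_Q) with p_i = y_i·P.
Setting this equal to 14.1 kPa and taking the physical root (0 < X < 1) gives X = 0.482.

X = 0.482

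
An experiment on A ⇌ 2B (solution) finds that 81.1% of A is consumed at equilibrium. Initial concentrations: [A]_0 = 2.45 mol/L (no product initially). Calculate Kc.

Kc = 34.1 mol/L

Let X = conversion of A.
Concentrations: [A] = 2.45 − 2.45X; [B] = 4.9X.
At X = 0.811: [A] = 0.463, [B] = 3.97.
Kc = [B]^2 / ([A]) = 34.1 mol/L.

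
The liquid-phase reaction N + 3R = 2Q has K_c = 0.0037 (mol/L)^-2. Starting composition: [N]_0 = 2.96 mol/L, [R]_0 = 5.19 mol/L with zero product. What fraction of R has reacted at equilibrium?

Let X = conversion of R; extent ξ = 5.19X/3 mol/L.
Concentrations: [N] = 2.96 − 1.73X; [R] = 5.19 − 5.19X; [Q] = 3.46X.
K_c = [Q]^2 / ([N] [R]^3).
Solving K_c = 0.0037 for X ∈ (0,1): X = 0.227.

X = 0.227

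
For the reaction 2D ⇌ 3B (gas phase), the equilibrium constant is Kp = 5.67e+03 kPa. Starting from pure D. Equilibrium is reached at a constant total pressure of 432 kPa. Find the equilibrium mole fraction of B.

Basis: 1 mol D initially; let X = conversion of D. Extent ξ = 0.5X.
Species balance: n_D = 1 − X; n_B = 1.5X.
Summing: n_T = 1 + 0.5X.
y_i = n_i/n_T, p_i = y_i·P. Kp = p_B^3 / (p_D^2).
This yields a degree-3 equation in X; solving on (0,1), X = 0.730.
Then n_B = 1.09, n_T = 1.36, so y_B = 0.802.

y_B = 0.802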